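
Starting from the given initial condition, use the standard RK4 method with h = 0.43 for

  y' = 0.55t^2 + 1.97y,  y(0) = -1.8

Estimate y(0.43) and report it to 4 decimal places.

RK4: k1 = f(t_n, y_n); k2 = f(t_n + h/2, y_n + (h/2)·k1); k3 = f(t_n + h/2, y_n + (h/2)·k2); k4 = f(t_n + h, y_n + h·k3); y_{n+1} = y_n + (h/6)·(k1 + 2k2 + 2k3 + k4).
t=0.000000, y=-1.800000:
  k1 = f(0.000000, -1.800000) = -3.546000
  k2 = f(0.215000, -2.562390) = -5.022485
  k3 = f(0.215000, -2.879834) = -5.647850
  k4 = f(0.430000, -4.228575) = -8.228598
  y ← -1.800000 + (0.43/6)·(k1 + 2k2 + 2k3 + k4) = -4.173261
y(0.43) ≈ -4.1733

-4.1733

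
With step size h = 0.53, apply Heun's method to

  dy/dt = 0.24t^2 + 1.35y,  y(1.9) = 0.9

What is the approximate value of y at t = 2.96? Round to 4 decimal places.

6.2164

Heun: k1 = f(t_n, y_n); k2 = f(t_n + h, y_n + h·k1); y_{n+1} = y_n + (h/2)·(k1 + k2).
t=1.900000, y=0.900000:
  k1 = f(1.900000, 0.900000) = 2.081400
  k2 = f(2.430000, 2.003142) = 4.121418
  y ← 0.900000 + (0.53/2)·(2.081400 + 4.121418) = 2.543747
t=2.430000, y=2.543747:
  k1 = f(2.430000, 2.543747) = 4.851234
  k2 = f(2.960000, 5.114901) = 9.007900
  y ← 2.543747 + (0.53/2)·(4.851234 + 9.007900) = 6.216417
y(2.96) ≈ 6.2164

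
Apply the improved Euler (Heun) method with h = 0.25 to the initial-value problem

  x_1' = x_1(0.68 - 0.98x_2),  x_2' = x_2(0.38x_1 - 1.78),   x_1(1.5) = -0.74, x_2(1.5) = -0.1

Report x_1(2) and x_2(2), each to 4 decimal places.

-1.0685, -0.0373

Heun on (x_1,x_2): k1 = f(s_n, state_n); k2 = f(s_n + h, state_n + h·k1); state_{n+1} = state_n + (h/2)·(k1 + k2).
1.500000: (-0.740000, -0.100000)
  k1 = (-0.575720, 0.206120)
  predictor → (-0.883930, -0.048470)
  k2 = (-0.643060, 0.102557)
  → (-0.892347, -0.061415)
1.750000: (-0.892347, -0.061415)
  k1 = (-0.660504, 0.130145)
  predictor → (-1.057473, -0.028879)
  k2 = (-0.749010, 0.063010)
  → (-1.068537, -0.037271)
(x_1(2), x_2(2)) ≈ (-1.0685, -0.0373)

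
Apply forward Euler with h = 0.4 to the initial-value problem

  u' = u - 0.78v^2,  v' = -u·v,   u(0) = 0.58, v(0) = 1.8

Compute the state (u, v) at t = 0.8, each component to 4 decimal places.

-0.8747, 1.4924

Euler on (u,v): u_{n+1} = u_n + h·u', v_{n+1} = v_n + h·v'.
0.000000: (0.580000, 1.800000); f=(-1.947200, -1.044000) → (-0.198880, 1.382400)
0.400000: (-0.198880, 1.382400); f=(-1.689483, 0.274932) → (-0.874673, 1.492373)
(u(0.8), v(0.8)) ≈ (-0.8747, 1.4924)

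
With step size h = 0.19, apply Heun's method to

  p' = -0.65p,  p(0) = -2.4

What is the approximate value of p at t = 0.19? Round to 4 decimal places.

-2.1219

Heun: k1 = f(t_n, p_n); k2 = f(t_n + h, p_n + h·k1); p_{n+1} = p_n + (h/2)·(k1 + k2).
t=0.000000, p=-2.400000:
  k1 = f(0.000000, -2.400000) = 1.560000
  k2 = f(0.190000, -2.103600) = 1.367340
  p ← -2.400000 + (0.19/2)·(1.560000 + 1.367340) = -2.121903
p(0.19) ≈ -2.1219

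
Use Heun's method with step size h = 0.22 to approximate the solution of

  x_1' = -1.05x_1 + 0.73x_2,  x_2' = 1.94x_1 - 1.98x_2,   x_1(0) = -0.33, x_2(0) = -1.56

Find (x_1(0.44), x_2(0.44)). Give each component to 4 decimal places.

Heun on (x_1,x_2): k1 = f(x_n, state_n); k2 = f(x_n + h, state_n + h·k1); state_{n+1} = state_n + (h/2)·(k1 + k2).
0.000000: (-0.330000, -1.560000)
  k1 = (-0.792300, 2.448600)
  predictor → (-0.504306, -1.021308)
  k2 = (-0.216034, 1.043836)
  → (-0.440917, -1.175832)
0.220000: (-0.440917, -1.175832)
  k1 = (-0.395395, 1.472769)
  predictor → (-0.527904, -0.851823)
  k2 = (-0.067532, 0.662476)
  → (-0.491839, -0.940955)
(x_1(0.44), x_2(0.44)) ≈ (-0.4918, -0.9410)

-0.4918, -0.9410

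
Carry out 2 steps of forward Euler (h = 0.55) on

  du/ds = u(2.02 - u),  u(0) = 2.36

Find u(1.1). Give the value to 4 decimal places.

2.0256

Euler: u_{n+1} = u_n + h·f(s_n, u_n).
s=0.000000, u=2.360000: f=-0.802400 → u ← 2.360000 + 0.55·(-0.802400) = 1.918680
s=0.550000, u=1.918680: f=0.194401 → u ← 1.918680 + 0.55·0.194401 = 2.025600
u(1.1) ≈ 2.0256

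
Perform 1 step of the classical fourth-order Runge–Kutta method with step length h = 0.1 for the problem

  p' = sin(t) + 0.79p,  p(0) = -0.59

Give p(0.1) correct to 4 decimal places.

RK4: k1 = f(t_n, p_n); k2 = f(t_n + h/2, p_n + (h/2)·k1); k3 = f(t_n + h/2, p_n + (h/2)·k2); k4 = f(t_n + h, p_n + h·k3); p_{n+1} = p_n + (h/6)·(k1 + 2k2 + 2k3 + k4).
t=0.000000, p=-0.590000:
  k1 = f(0.000000, -0.590000) = -0.466100
  k2 = f(0.050000, -0.613305) = -0.434532
  k3 = f(0.050000, -0.611727) = -0.433285
  k4 = f(0.100000, -0.633328) = -0.400496
  p ← -0.590000 + (0.1/6)·(k1 + 2k2 + 2k3 + k4) = -0.633370
p(0.1) ≈ -0.6334

-0.6334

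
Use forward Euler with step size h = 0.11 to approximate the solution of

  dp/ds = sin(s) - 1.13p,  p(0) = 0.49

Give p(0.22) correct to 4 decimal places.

0.3878

Euler: p_{n+1} = p_n + h·f(s_n, p_n).
s=0.000000, p=0.490000: f=-0.553700 → p ← 0.490000 + 0.11·(-0.553700) = 0.429093
s=0.110000, p=0.429093: f=-0.375097 → p ← 0.429093 + 0.11·(-0.375097) = 0.387832
p(0.22) ≈ 0.3878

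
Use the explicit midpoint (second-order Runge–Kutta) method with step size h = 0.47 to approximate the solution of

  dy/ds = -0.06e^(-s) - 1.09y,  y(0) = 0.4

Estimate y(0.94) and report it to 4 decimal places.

0.1345

Midpoint: k1 = f(s_n, y_n); k2 = f(s_n + h/2, y_n + (h/2)·k1); y_{n+1} = y_n + h·k2.
s=0.000000, y=0.400000:
  k1 = f(0.000000, 0.400000) = -0.496000
  k2 = f(0.235000, 0.283440) = -0.356384
  y ← 0.400000 + 0.47·(-0.356384) = 0.232500
s=0.470000, y=0.232500:
  k1 = f(0.470000, 0.232500) = -0.290925
  k2 = f(0.705000, 0.164132) = -0.208551
  y ← 0.232500 + 0.47·(-0.208551) = 0.134481
y(0.94) ≈ 0.1345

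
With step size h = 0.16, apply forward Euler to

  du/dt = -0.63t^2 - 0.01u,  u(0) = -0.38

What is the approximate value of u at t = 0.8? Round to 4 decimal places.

Euler: u_{n+1} = u_n + h·f(t_n, u_n).
t=0.000000, u=-0.380000: f=0.003800 → u ← -0.380000 + 0.16·0.003800 = -0.379392
t=0.160000, u=-0.379392: f=-0.012334 → u ← -0.379392 + 0.16·(-0.012334) = -0.381365
t=0.320000, u=-0.381365: f=-0.060698 → u ← -0.381365 + 0.16·(-0.060698) = -0.391077
t=0.480000, u=-0.391077: f=-0.141241 → u ← -0.391077 + 0.16·(-0.141241) = -0.413676
t=0.640000, u=-0.413676: f=-0.253911 → u ← -0.413676 + 0.16·(-0.253911) = -0.454302
u(0.8) ≈ -0.4543

-0.4543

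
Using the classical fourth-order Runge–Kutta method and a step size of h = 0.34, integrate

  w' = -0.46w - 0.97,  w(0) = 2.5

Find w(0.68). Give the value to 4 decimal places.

1.2621

RK4: k1 = f(s_n, w_n); k2 = f(s_n + h/2, w_n + (h/2)·k1); k3 = f(s_n + h/2, w_n + (h/2)·k2); k4 = f(s_n + h, w_n + h·k3); w_{n+1} = w_n + (h/6)·(k1 + 2k2 + 2k3 + k4).
s=0.000000, w=2.500000:
  k1 = f(0.000000, 2.500000) = -2.120000
  k2 = f(0.170000, 2.139600) = -1.954216
  k3 = f(0.170000, 2.167783) = -1.967180
  k4 = f(0.340000, 1.831159) = -1.812333
  w ← 2.500000 + (0.34/6)·(k1 + 2k2 + 2k3 + k4) = 1.832743
s=0.340000, w=1.832743:
  k1 = f(0.340000, 1.832743) = -1.813062
  k2 = f(0.510000, 1.524522) = -1.671280
  k3 = f(0.510000, 1.548625) = -1.682368
  k4 = f(0.680000, 1.260738) = -1.549939
  w ← 1.832743 + (0.34/6)·(k1 + 2k2 + 2k3 + k4) = 1.262093
w(0.68) ≈ 1.2621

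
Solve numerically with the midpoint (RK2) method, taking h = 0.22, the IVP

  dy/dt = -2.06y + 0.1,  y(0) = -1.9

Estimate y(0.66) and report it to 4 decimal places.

Midpoint: k1 = f(t_n, y_n); k2 = f(t_n + h/2, y_n + (h/2)·k1); y_{n+1} = y_n + h·k2.
t=0.000000, y=-1.900000:
  k1 = f(0.000000, -1.900000) = 4.014000
  k2 = f(0.110000, -1.458460) = 3.104428
  y ← -1.900000 + 0.22·3.104428 = -1.217026
t=0.220000, y=-1.217026:
  k1 = f(0.220000, -1.217026) = 2.607073
  k2 = f(0.330000, -0.930248) = 2.016311
  y ← -1.217026 + 0.22·2.016311 = -0.773438
t=0.440000, y=-0.773438:
  k1 = f(0.440000, -0.773438) = 1.693281
  k2 = f(0.550000, -0.587177) = 1.309584
  y ← -0.773438 + 0.22·1.309584 = -0.485329
y(0.66) ≈ -0.4853

-0.4853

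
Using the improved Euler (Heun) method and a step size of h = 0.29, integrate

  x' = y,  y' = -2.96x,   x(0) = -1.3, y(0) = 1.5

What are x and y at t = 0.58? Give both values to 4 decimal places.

0.0888, 2.7305

Heun on (x,y): k1 = f(t_n, state_n); k2 = f(t_n + h, state_n + h·k1); state_{n+1} = state_n + (h/2)·(k1 + k2).
0.000000: (-1.300000, 1.500000)
  k1 = (1.500000, 3.848000)
  predictor → (-0.865000, 2.615920)
  k2 = (2.615920, 2.560400)
  → (-0.703192, 2.429218)
0.290000: (-0.703192, 2.429218)
  k1 = (2.429218, 2.081447)
  predictor → (0.001282, 3.032838)
  k2 = (3.032838, -0.003794)
  → (0.088806, 2.730478)
(x(0.58), y(0.58)) ≈ (0.0888, 2.7305)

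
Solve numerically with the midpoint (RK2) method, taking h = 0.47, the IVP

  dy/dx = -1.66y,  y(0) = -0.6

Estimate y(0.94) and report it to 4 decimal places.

-0.1648

Midpoint: k1 = f(x_n, y_n); k2 = f(x_n + h/2, y_n + (h/2)·k1); y_{n+1} = y_n + h·k2.
x=0.000000, y=-0.600000:
  k1 = f(0.000000, -0.600000) = 0.996000
  k2 = f(0.235000, -0.365940) = 0.607460
  y ← -0.600000 + 0.47·0.607460 = -0.314494
x=0.470000, y=-0.314494:
  k1 = f(0.470000, -0.314494) = 0.522059
  k2 = f(0.705000, -0.191810) = 0.318404
  y ← -0.314494 + 0.47·0.318404 = -0.164844
y(0.94) ≈ -0.1648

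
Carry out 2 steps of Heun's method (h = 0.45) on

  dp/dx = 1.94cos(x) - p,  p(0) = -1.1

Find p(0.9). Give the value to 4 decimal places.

0.4333

Heun: k1 = f(x_n, p_n); k2 = f(x_n + h, p_n + h·k1); p_{n+1} = p_n + (h/2)·(k1 + k2).
x=0.000000, p=-1.100000:
  k1 = f(0.000000, -1.100000) = 3.040000
  k2 = f(0.450000, 0.268000) = 1.478867
  p ← -1.100000 + (0.45/2)·(3.040000 + 1.478867) = -0.083255
x=0.450000, p=-0.083255:
  k1 = f(0.450000, -0.083255) = 1.830122
  k2 = f(0.900000, 0.740300) = 0.465623
  p ← -0.083255 + (0.45/2)·(1.830122 + 0.465623) = 0.433288
p(0.9) ≈ 0.4333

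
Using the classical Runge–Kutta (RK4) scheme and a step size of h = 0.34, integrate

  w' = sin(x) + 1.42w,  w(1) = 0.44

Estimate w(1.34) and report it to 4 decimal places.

1.1109

RK4: k1 = f(x_n, w_n); k2 = f(x_n + h/2, w_n + (h/2)·k1); k3 = f(x_n + h/2, w_n + (h/2)·k2); k4 = f(x_n + h, w_n + h·k3); w_{n+1} = w_n + (h/6)·(k1 + 2k2 + 2k3 + k4).
x=1.000000, w=0.440000:
  k1 = f(1.000000, 0.440000) = 1.466271
  k2 = f(1.170000, 0.689266) = 1.899508
  k3 = f(1.170000, 0.762916) = 2.004092
  k4 = f(1.340000, 1.121391) = 2.565860
  w ← 0.440000 + (0.34/6)·(k1 + 2k2 + 2k3 + k4) = 1.110895
w(1.34) ≈ 1.1109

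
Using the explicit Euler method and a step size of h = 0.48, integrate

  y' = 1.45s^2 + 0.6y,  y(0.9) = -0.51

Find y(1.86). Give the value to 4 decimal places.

Euler: y_{n+1} = y_n + h·f(s_n, y_n).
s=0.900000, y=-0.510000: f=0.868500 → y ← -0.510000 + 0.48·0.868500 = -0.093120
s=1.380000, y=-0.093120: f=2.705508 → y ← -0.093120 + 0.48·2.705508 = 1.205524
y(1.86) ≈ 1.2055

1.2055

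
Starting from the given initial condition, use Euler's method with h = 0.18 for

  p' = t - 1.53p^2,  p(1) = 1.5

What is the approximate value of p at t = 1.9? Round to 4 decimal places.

Euler: p_{n+1} = p_n + h·f(t_n, p_n).
t=1.000000, p=1.500000: f=-2.442500 → p ← 1.500000 + 0.18·(-2.442500) = 1.060350
t=1.180000, p=1.060350: f=-0.540243 → p ← 1.060350 + 0.18·(-0.540243) = 0.963106
t=1.360000, p=0.963106: f=-0.059187 → p ← 0.963106 + 0.18·(-0.059187) = 0.952452
t=1.540000, p=0.952452: f=0.152037 → p ← 0.952452 + 0.18·0.152037 = 0.979819
t=1.720000, p=0.979819: f=0.251131 → p ← 0.979819 + 0.18·0.251131 = 1.025023
p(1.9) ≈ 1.0250

1.0250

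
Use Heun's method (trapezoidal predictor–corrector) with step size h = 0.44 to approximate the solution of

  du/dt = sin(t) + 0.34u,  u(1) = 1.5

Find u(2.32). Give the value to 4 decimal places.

Heun: k1 = f(t_n, u_n); k2 = f(t_n + h, u_n + h·k1); u_{n+1} = u_n + (h/2)·(k1 + k2).
t=1.000000, u=1.500000:
  k1 = f(1.000000, 1.500000) = 1.351471
  k2 = f(1.440000, 2.094647) = 1.703638
  u ← 1.500000 + (0.44/2)·(1.351471 + 1.703638) = 2.172124
t=1.440000, u=2.172124:
  k1 = f(1.440000, 2.172124) = 1.729981
  k2 = f(1.880000, 2.933315) = 1.949903
  u ← 2.172124 + (0.44/2)·(1.729981 + 1.949903) = 2.981699
t=1.880000, u=2.981699:
  k1 = f(1.880000, 2.981699) = 1.966354
  k2 = f(2.320000, 3.846894) = 2.040175
  u ← 2.981699 + (0.44/2)·(1.966354 + 2.040175) = 3.863135
u(2.32) ≈ 3.8631

3.8631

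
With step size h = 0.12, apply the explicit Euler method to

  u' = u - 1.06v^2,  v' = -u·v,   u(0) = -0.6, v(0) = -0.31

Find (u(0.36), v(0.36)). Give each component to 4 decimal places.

Euler on (u,v): u_{n+1} = u_n + h·u', v_{n+1} = v_n + h·v'.
0.000000: (-0.600000, -0.310000); f=(-0.701866, -0.186000) → (-0.684224, -0.332320)
0.120000: (-0.684224, -0.332320); f=(-0.801287, -0.227381) → (-0.780378, -0.359606)
0.240000: (-0.780378, -0.359606); f=(-0.917454, -0.280629) → (-0.890473, -0.393281)
(u(0.36), v(0.36)) ≈ (-0.8905, -0.3933)

-0.8905, -0.3933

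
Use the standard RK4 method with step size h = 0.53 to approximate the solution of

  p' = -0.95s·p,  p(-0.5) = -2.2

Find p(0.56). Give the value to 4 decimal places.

RK4: k1 = f(s_n, p_n); k2 = f(s_n + h/2, p_n + (h/2)·k1); k3 = f(s_n + h/2, p_n + (h/2)·k2); k4 = f(s_n + h, p_n + h·k3); p_{n+1} = p_n + (h/6)·(k1 + 2k2 + 2k3 + k4).
s=-0.500000, p=-2.200000:
  k1 = f(-0.500000, -2.200000) = -1.045000
  k2 = f(-0.235000, -2.476925) = -0.552974
  k3 = f(-0.235000, -2.346538) = -0.523865
  k4 = f(0.030000, -2.477648) = 0.070613
  p ← -2.200000 + (0.53/6)·(k1 + 2k2 + 2k3 + k4) = -2.476312
s=0.030000, p=-2.476312:
  k1 = f(0.030000, -2.476312) = 0.070575
  k2 = f(0.295000, -2.457610) = 0.688745
  k3 = f(0.295000, -2.293795) = 0.642836
  k4 = f(0.560000, -2.135609) = 1.136144
  p ← -2.476312 + (0.53/6)·(k1 + 2k2 + 2k3 + k4) = -2.134473
p(0.56) ≈ -2.1345

-2.1345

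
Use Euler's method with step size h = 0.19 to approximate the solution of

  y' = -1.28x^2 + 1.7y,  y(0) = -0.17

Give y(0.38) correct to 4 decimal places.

Euler: y_{n+1} = y_n + h·f(x_n, y_n).
x=0.000000, y=-0.170000: f=-0.289000 → y ← -0.170000 + 0.19·(-0.289000) = -0.224910
x=0.190000, y=-0.224910: f=-0.428555 → y ← -0.224910 + 0.19·(-0.428555) = -0.306335
y(0.38) ≈ -0.3063

-0.3063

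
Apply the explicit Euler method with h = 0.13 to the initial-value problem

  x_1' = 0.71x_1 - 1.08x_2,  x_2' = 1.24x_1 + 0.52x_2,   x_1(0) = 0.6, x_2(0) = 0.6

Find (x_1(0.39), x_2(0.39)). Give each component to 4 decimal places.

0.4449, 1.0225

Euler on (x_1,x_2): x_1_{n+1} = x_1_n + h·x_1', x_2_{n+1} = x_2_n + h·x_2'.
0.000000: (0.600000, 0.600000); f=(-0.222000, 1.056000) → (0.571140, 0.737280)
0.130000: (0.571140, 0.737280); f=(-0.390753, 1.091599) → (0.520342, 0.879188)
0.260000: (0.520342, 0.879188); f=(-0.580080, 1.102402) → (0.444932, 1.022500)
(x_1(0.39), x_2(0.39)) ≈ (0.4449, 1.0225)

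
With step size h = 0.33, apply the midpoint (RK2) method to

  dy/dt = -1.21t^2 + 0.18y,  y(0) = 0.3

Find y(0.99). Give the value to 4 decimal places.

Midpoint: k1 = f(t_n, y_n); k2 = f(t_n + h/2, y_n + (h/2)·k1); y_{n+1} = y_n + h·k2.
t=0.000000, y=0.300000:
  k1 = f(0.000000, 0.300000) = 0.054000
  k2 = f(0.165000, 0.308910) = 0.022662
  y ← 0.300000 + 0.33·0.022662 = 0.307478
t=0.330000, y=0.307478:
  k1 = f(0.330000, 0.307478) = -0.076423
  k2 = f(0.495000, 0.294869) = -0.243404
  y ← 0.307478 + 0.33·(-0.243404) = 0.227155
t=0.660000, y=0.227155:
  k1 = f(0.660000, 0.227155) = -0.486188
  k2 = f(0.825000, 0.146934) = -0.797108
  y ← 0.227155 + 0.33·(-0.797108) = -0.035891
y(0.99) ≈ -0.0359

-0.0359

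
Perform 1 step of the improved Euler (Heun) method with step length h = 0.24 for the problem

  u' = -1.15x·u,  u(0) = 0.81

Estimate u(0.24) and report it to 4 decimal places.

Heun: k1 = f(x_n, u_n); k2 = f(x_n + h, u_n + h·k1); u_{n+1} = u_n + (h/2)·(k1 + k2).
x=0.000000, u=0.810000:
  k1 = f(0.000000, 0.810000) = 0.000000
  k2 = f(0.240000, 0.810000) = -0.223560
  u ← 0.810000 + (0.24/2)·(0.000000 + (-0.223560)) = 0.783173
u(0.24) ≈ 0.7832

0.7832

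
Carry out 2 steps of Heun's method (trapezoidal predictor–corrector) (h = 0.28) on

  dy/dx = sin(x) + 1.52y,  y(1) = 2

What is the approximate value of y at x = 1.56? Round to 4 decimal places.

Heun: k1 = f(x_n, y_n); k2 = f(x_n + h, y_n + h·k1); y_{n+1} = y_n + (h/2)·(k1 + k2).
x=1.000000, y=2.000000:
  k1 = f(1.000000, 2.000000) = 3.881471
  k2 = f(1.280000, 3.086812) = 5.649970
  y ← 2.000000 + (0.28/2)·(3.881471 + 5.649970) = 3.334402
x=1.280000, y=3.334402:
  k1 = f(1.280000, 3.334402) = 6.026306
  k2 = f(1.560000, 5.021768) = 8.633028
  y ← 3.334402 + (0.28/2)·(6.026306 + 8.633028) = 5.386709
y(1.56) ≈ 5.3867

5.3867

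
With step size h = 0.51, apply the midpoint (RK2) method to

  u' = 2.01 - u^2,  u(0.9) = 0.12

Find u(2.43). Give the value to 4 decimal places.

Midpoint: k1 = f(t_n, u_n); k2 = f(t_n + h/2, u_n + (h/2)·k1); u_{n+1} = u_n + h·k2.
t=0.900000, u=0.120000:
  k1 = f(0.900000, 0.120000) = 1.995600
  k2 = f(1.155000, 0.628878) = 1.614512
  u ← 0.120000 + 0.51·1.614512 = 0.943401
t=1.410000, u=0.943401:
  k1 = f(1.410000, 0.943401) = 1.119994
  k2 = f(1.665000, 1.229000) = 0.499560
  u ← 0.943401 + 0.51·0.499560 = 1.198177
t=1.920000, u=1.198177:
  k1 = f(1.920000, 1.198177) = 0.574373
  k2 = f(2.175000, 1.344642) = 0.201939
  u ← 1.198177 + 0.51·0.201939 = 1.301165
u(2.43) ≈ 1.3012

1.3012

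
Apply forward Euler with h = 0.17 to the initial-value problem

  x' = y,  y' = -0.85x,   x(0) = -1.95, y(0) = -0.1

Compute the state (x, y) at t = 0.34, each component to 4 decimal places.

-1.9361, 0.4660

Euler on (x,y): x_{n+1} = x_n + h·x', y_{n+1} = y_n + h·y'.
0.000000: (-1.950000, -0.100000); f=(-0.100000, 1.657500) → (-1.967000, 0.181775)
0.170000: (-1.967000, 0.181775); f=(0.181775, 1.671950) → (-1.936098, 0.466006)
(x(0.34), y(0.34)) ≈ (-1.9361, 0.4660)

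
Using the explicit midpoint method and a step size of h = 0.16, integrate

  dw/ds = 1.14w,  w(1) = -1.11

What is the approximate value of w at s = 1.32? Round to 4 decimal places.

Midpoint: k1 = f(s_n, w_n); k2 = f(s_n + h/2, w_n + (h/2)·k1); w_{n+1} = w_n + h·k2.
s=1.000000, w=-1.110000:
  k1 = f(1.000000, -1.110000) = -1.265400
  k2 = f(1.080000, -1.211232) = -1.380804
  w ← -1.110000 + 0.16·(-1.380804) = -1.330929
s=1.160000, w=-1.330929:
  k1 = f(1.160000, -1.330929) = -1.517259
  k2 = f(1.240000, -1.452309) = -1.655633
  w ← -1.330929 + 0.16·(-1.655633) = -1.595830
w(1.32) ≈ -1.5958

-1.5958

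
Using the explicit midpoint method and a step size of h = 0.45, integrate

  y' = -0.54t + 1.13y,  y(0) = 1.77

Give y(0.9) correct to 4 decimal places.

Midpoint: k1 = f(t_n, y_n); k2 = f(t_n + h/2, y_n + (h/2)·k1); y_{n+1} = y_n + h·k2.
t=0.000000, y=1.770000:
  k1 = f(0.000000, 1.770000) = 2.000100
  k2 = f(0.225000, 2.220022) = 2.387125
  y ← 1.770000 + 0.45·2.387125 = 2.844206
t=0.450000, y=2.844206:
  k1 = f(0.450000, 2.844206) = 2.970953
  k2 = f(0.675000, 3.512671) = 3.604818
  y ← 2.844206 + 0.45·3.604818 = 4.466375
y(0.9) ≈ 4.4664

4.4664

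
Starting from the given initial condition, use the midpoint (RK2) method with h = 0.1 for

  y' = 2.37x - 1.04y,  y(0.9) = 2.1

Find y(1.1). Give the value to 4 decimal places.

2.1358

Midpoint: k1 = f(x_n, y_n); k2 = f(x_n + h/2, y_n + (h/2)·k1); y_{n+1} = y_n + h·k2.
x=0.900000, y=2.100000:
  k1 = f(0.900000, 2.100000) = -0.051000
  k2 = f(0.950000, 2.097450) = 0.070152
  y ← 2.100000 + 0.1·0.070152 = 2.107015
x=1.000000, y=2.107015:
  k1 = f(1.000000, 2.107015) = 0.178704
  k2 = f(1.050000, 2.115950) = 0.287912
  y ← 2.107015 + 0.1·0.287912 = 2.135806
y(1.1) ≈ 2.1358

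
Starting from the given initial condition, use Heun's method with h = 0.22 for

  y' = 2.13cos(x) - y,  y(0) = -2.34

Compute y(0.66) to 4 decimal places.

Heun: k1 = f(x_n, y_n); k2 = f(x_n + h, y_n + h·k1); y_{n+1} = y_n + (h/2)·(k1 + k2).
x=0.000000, y=-2.340000:
  k1 = f(0.000000, -2.340000) = 4.470000
  k2 = f(0.220000, -1.356600) = 3.435262
  y ← -2.340000 + (0.22/2)·(4.470000 + 3.435262) = -1.470421
x=0.220000, y=-1.470421:
  k1 = f(0.220000, -1.470421) = 3.549083
  k2 = f(0.440000, -0.689623) = 2.616744
  y ← -1.470421 + (0.22/2)·(3.549083 + 2.616744) = -0.792180
x=0.440000, y=-0.792180:
  k1 = f(0.440000, -0.792180) = 2.719301
  k2 = f(0.660000, -0.193934) = 1.876617
  y ← -0.792180 + (0.22/2)·(2.719301 + 1.876617) = -0.286629
y(0.66) ≈ -0.2866

-0.2866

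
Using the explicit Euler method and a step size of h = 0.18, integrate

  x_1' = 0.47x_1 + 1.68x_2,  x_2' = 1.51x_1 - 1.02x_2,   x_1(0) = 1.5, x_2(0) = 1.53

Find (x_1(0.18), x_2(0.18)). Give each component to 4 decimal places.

2.0896, 1.6568

Euler on (x_1,x_2): x_1_{n+1} = x_1_n + h·x_1', x_2_{n+1} = x_2_n + h·x_2'.
0.000000: (1.500000, 1.530000); f=(3.275400, 0.704400) → (2.089572, 1.656792)
(x_1(0.18), x_2(0.18)) ≈ (2.0896, 1.6568)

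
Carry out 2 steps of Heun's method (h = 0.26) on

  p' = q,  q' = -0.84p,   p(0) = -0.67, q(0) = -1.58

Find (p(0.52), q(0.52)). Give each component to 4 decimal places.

Heun on (p,q): k1 = f(x_n, state_n); k2 = f(x_n + h, state_n + h·k1); state_{n+1} = state_n + (h/2)·(k1 + k2).
0.000000: (-0.670000, -1.580000)
  k1 = (-1.580000, 0.562800)
  predictor → (-1.080800, -1.433672)
  k2 = (-1.433672, 0.907872)
  → (-1.061777, -1.388813)
0.260000: (-1.061777, -1.388813)
  k1 = (-1.388813, 0.891893)
  predictor → (-1.422869, -1.156920)
  k2 = (-1.156920, 1.195210)
  → (-1.392723, -1.117489)
(p(0.52), q(0.52)) ≈ (-1.3927, -1.1175)

-1.3927, -1.1175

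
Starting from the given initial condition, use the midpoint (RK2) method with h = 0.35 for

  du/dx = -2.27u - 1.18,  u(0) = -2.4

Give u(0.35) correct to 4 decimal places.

Midpoint: k1 = f(x_n, u_n); k2 = f(x_n + h/2, u_n + (h/2)·k1); u_{n+1} = u_n + h·k2.
x=0.000000, u=-2.400000:
  k1 = f(0.000000, -2.400000) = 4.268000
  k2 = f(0.175000, -1.653100) = 2.572537
  u ← -2.400000 + 0.35·2.572537 = -1.499612
u(0.35) ≈ -1.4996

-1.4996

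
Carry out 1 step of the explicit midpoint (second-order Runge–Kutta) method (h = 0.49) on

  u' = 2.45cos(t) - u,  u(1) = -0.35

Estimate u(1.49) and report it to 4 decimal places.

Midpoint: k1 = f(t_n, u_n); k2 = f(t_n + h/2, u_n + (h/2)·k1); u_{n+1} = u_n + h·k2.
t=1.000000, u=-0.350000:
  k1 = f(1.000000, -0.350000) = 1.673741
  k2 = f(1.245000, 0.060066) = 0.724089
  u ← -0.350000 + 0.49·0.724089 = 0.004803
u(1.49) ≈ 0.0048

0.0048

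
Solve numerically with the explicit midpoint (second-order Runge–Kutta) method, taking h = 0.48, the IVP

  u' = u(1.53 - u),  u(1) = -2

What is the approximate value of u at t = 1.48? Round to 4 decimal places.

Midpoint: k1 = f(t_n, u_n); k2 = f(t_n + h/2, u_n + (h/2)·k1); u_{n+1} = u_n + h·k2.
t=1.000000, u=-2.000000:
  k1 = f(1.000000, -2.000000) = -7.060000
  k2 = f(1.240000, -3.694400) = -19.301023
  u ← -2.000000 + 0.48·(-19.301023) = -11.264491
u(1.48) ≈ -11.2645

-11.2645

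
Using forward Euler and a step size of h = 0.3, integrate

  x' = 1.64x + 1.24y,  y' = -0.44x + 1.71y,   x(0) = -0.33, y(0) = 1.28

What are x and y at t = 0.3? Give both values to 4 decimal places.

-0.0162, 1.9802

Euler on (x,y): x_{n+1} = x_n + h·x', y_{n+1} = y_n + h·y'.
0.000000: (-0.330000, 1.280000); f=(1.046000, 2.334000) → (-0.016200, 1.980200)
(x(0.3), y(0.3)) ≈ (-0.0162, 1.9802)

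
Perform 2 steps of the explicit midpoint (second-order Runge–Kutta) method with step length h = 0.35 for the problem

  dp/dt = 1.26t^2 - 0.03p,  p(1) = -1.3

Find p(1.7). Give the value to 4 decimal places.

Midpoint: k1 = f(t_n, p_n); k2 = f(t_n + h/2, p_n + (h/2)·k1); p_{n+1} = p_n + h·k2.
t=1.000000, p=-1.300000:
  k1 = f(1.000000, -1.300000) = 1.299000
  k2 = f(1.175000, -1.072675) = 1.771768
  p ← -1.300000 + 0.35·1.771768 = -0.679881
t=1.350000, p=-0.679881:
  k1 = f(1.350000, -0.679881) = 2.316746
  k2 = f(1.525000, -0.274451) = 2.938521
  p ← -0.679881 + 0.35·2.938521 = 0.348601
p(1.7) ≈ 0.3486

0.3486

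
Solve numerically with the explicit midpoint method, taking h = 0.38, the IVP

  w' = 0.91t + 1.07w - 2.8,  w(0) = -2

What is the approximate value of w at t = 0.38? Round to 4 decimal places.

Midpoint: k1 = f(t_n, w_n); k2 = f(t_n + h/2, w_n + (h/2)·k1); w_{n+1} = w_n + h·k2.
t=0.000000, w=-2.000000:
  k1 = f(0.000000, -2.000000) = -4.940000
  k2 = f(0.190000, -2.938600) = -5.771402
  w ← -2.000000 + 0.38·(-5.771402) = -4.193133
w(0.38) ≈ -4.1931

-4.1931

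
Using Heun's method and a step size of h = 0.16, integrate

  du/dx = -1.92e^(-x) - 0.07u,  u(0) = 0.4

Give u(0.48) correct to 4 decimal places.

Heun: k1 = f(x_n, u_n); k2 = f(x_n + h, u_n + h·k1); u_{n+1} = u_n + (h/2)·(k1 + k2).
x=0.000000, u=0.400000:
  k1 = f(0.000000, 0.400000) = -1.948000
  k2 = f(0.160000, 0.088320) = -1.642298
  u ← 0.400000 + (0.16/2)·(-1.948000 + (-1.642298)) = 0.112776
x=0.160000, u=0.112776:
  k1 = f(0.160000, 0.112776) = -1.644010
  k2 = f(0.320000, -0.150266) = -1.383688
  u ← 0.112776 + (0.16/2)·(-1.644010 + (-1.383688)) = -0.129440
x=0.320000, u=-0.129440:
  k1 = f(0.320000, -0.129440) = -1.385145
  k2 = f(0.480000, -0.351063) = -1.163490
  u ← -0.129440 + (0.16/2)·(-1.385145 + (-1.163490)) = -0.333331
u(0.48) ≈ -0.3333

-0.3333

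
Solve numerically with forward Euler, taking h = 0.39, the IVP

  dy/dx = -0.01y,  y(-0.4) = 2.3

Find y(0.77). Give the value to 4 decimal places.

2.2732

Euler: y_{n+1} = y_n + h·f(x_n, y_n).
x=-0.400000, y=2.300000: f=-0.023000 → y ← 2.300000 + 0.39·(-0.023000) = 2.291030
x=-0.010000, y=2.291030: f=-0.022910 → y ← 2.291030 + 0.39·(-0.022910) = 2.282095
x=0.380000, y=2.282095: f=-0.022821 → y ← 2.282095 + 0.39·(-0.022821) = 2.273195
y(0.77) ≈ 2.2732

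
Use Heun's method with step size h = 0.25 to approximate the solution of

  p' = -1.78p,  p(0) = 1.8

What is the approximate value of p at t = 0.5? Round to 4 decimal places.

Heun: k1 = f(t_n, p_n); k2 = f(t_n + h, p_n + h·k1); p_{n+1} = p_n + (h/2)·(k1 + k2).
t=0.000000, p=1.800000:
  k1 = f(0.000000, 1.800000) = -3.204000
  k2 = f(0.250000, 0.999000) = -1.778220
  p ← 1.800000 + (0.25/2)·(-3.204000 + (-1.778220)) = 1.177223
t=0.250000, p=1.177223:
  k1 = f(0.250000, 1.177223) = -2.095456
  k2 = f(0.500000, 0.653358) = -1.162978
  p ← 1.177223 + (0.25/2)·(-2.095456 + (-1.162978)) = 0.769918
p(0.5) ≈ 0.7699

0.7699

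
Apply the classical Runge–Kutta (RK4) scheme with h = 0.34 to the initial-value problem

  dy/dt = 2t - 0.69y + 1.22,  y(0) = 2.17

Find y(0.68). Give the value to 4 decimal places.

2.4174

RK4: k1 = f(t_n, y_n); k2 = f(t_n + h/2, y_n + (h/2)·k1); k3 = f(t_n + h/2, y_n + (h/2)·k2); k4 = f(t_n + h, y_n + h·k3); y_{n+1} = y_n + (h/6)·(k1 + 2k2 + 2k3 + k4).
t=0.000000, y=2.170000:
  k1 = f(0.000000, 2.170000) = -0.277300
  k2 = f(0.170000, 2.122859) = 0.095227
  k3 = f(0.170000, 2.186189) = 0.051530
  k4 = f(0.340000, 2.187520) = 0.390611
  y ← 2.170000 + (0.34/6)·(k1 + 2k2 + 2k3 + k4) = 2.193053
t=0.340000, y=2.193053:
  k1 = f(0.340000, 2.193053) = 0.386793
  k2 = f(0.510000, 2.258808) = 0.681422
  k3 = f(0.510000, 2.308895) = 0.646862
  k4 = f(0.680000, 2.412987) = 0.915039
  y ← 2.193053 + (0.34/6)·(k1 + 2k2 + 2k3 + k4) = 2.417363
y(0.68) ≈ 2.4174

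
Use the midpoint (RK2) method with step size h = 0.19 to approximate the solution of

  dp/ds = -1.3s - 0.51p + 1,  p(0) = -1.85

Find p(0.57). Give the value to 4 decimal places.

Midpoint: k1 = f(s_n, p_n); k2 = f(s_n + h/2, p_n + (h/2)·k1); p_{n+1} = p_n + h·k2.
s=0.000000, p=-1.850000:
  k1 = f(0.000000, -1.850000) = 1.943500
  k2 = f(0.095000, -1.665368) = 1.725837
  p ← -1.850000 + 0.19·1.725837 = -1.522091
s=0.190000, p=-1.522091:
  k1 = f(0.190000, -1.522091) = 1.529266
  k2 = f(0.285000, -1.376811) = 1.331673
  p ← -1.522091 + 0.19·1.331673 = -1.269073
s=0.380000, p=-1.269073:
  k1 = f(0.380000, -1.269073) = 1.153227
  k2 = f(0.475000, -1.159516) = 0.973853
  p ← -1.269073 + 0.19·0.973853 = -1.084041
p(0.57) ≈ -1.0840

-1.0840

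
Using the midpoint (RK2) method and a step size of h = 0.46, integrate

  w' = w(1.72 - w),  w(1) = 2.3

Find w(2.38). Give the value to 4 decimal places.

1.8139

Midpoint: k1 = f(s_n, w_n); k2 = f(s_n + h/2, w_n + (h/2)·k1); w_{n+1} = w_n + h·k2.
s=1.000000, w=2.300000:
  k1 = f(1.000000, 2.300000) = -1.334000
  k2 = f(1.230000, 1.993180) = -0.544497
  w ← 2.300000 + 0.46·(-0.544497) = 2.049531
s=1.460000, w=2.049531:
  k1 = f(1.460000, 2.049531) = -0.675385
  k2 = f(1.690000, 1.894193) = -0.329955
  w ← 2.049531 + 0.46·(-0.329955) = 1.897752
s=1.920000, w=1.897752:
  k1 = f(1.920000, 1.897752) = -0.337330
  k2 = f(2.150000, 1.820166) = -0.182319
  w ← 1.897752 + 0.46·(-0.182319) = 1.813885
w(2.38) ≈ 1.8139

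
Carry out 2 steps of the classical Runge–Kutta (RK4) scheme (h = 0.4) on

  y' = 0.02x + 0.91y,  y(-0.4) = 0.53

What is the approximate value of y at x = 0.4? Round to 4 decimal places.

1.0964

RK4: k1 = f(x_n, y_n); k2 = f(x_n + h/2, y_n + (h/2)·k1); k3 = f(x_n + h/2, y_n + (h/2)·k2); k4 = f(x_n + h, y_n + h·k3); y_{n+1} = y_n + (h/6)·(k1 + 2k2 + 2k3 + k4).
x=-0.400000, y=0.530000:
  k1 = f(-0.400000, 0.530000) = 0.474300
  k2 = f(-0.200000, 0.624860) = 0.564623
  k3 = f(-0.200000, 0.642925) = 0.581061
  k4 = f(0.000000, 0.762425) = 0.693806
  y ← 0.530000 + (0.4/6)·(k1 + 2k2 + 2k3 + k4) = 0.760632
x=0.000000, y=0.760632:
  k1 = f(0.000000, 0.760632) = 0.692175
  k2 = f(0.200000, 0.899067) = 0.822151
  k3 = f(0.200000, 0.925062) = 0.845806
  k4 = f(0.400000, 1.098954) = 1.008048
  y ← 0.760632 + (0.4/6)·(k1 + 2k2 + 2k3 + k4) = 1.096374
y(0.4) ≈ 1.0964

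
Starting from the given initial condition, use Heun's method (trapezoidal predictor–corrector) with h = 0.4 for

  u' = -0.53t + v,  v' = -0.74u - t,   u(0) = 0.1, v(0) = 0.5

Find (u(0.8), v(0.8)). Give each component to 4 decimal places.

0.2219, 0.0375

Heun on (u,v): k1 = f(t_n, state_n); k2 = f(t_n + h, state_n + h·k1); state_{n+1} = state_n + (h/2)·(k1 + k2).
0.000000: (0.100000, 0.500000)
  k1 = (0.500000, -0.074000)
  predictor → (0.300000, 0.470400)
  k2 = (0.258400, -0.622000)
  → (0.251680, 0.360800)
0.400000: (0.251680, 0.360800)
  k1 = (0.148800, -0.586243)
  predictor → (0.311200, 0.126303)
  k2 = (-0.297697, -1.030288)
  → (0.221901, 0.037494)
(u(0.8), v(0.8)) ≈ (0.2219, 0.0375)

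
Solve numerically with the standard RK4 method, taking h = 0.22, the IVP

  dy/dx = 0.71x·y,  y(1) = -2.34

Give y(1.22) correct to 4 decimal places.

-2.7830

RK4: k1 = f(x_n, y_n); k2 = f(x_n + h/2, y_n + (h/2)·k1); k3 = f(x_n + h/2, y_n + (h/2)·k2); k4 = f(x_n + h, y_n + h·k3); y_{n+1} = y_n + (h/6)·(k1 + 2k2 + 2k3 + k4).
x=1.000000, y=-2.340000:
  k1 = f(1.000000, -2.340000) = -1.661400
  k2 = f(1.110000, -2.522754) = -1.988182
  k3 = f(1.110000, -2.558700) = -2.016512
  k4 = f(1.220000, -2.783633) = -2.411183
  y ← -2.340000 + (0.22/6)·(k1 + 2k2 + 2k3 + k4) = -2.783006
y(1.22) ≈ -2.7830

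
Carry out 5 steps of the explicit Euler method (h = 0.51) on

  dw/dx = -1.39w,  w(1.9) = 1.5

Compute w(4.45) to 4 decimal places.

0.0031

Euler: w_{n+1} = w_n + h·f(x_n, w_n).
x=1.900000, w=1.500000: f=-2.085000 → w ← 1.500000 + 0.51·(-2.085000) = 0.436650
x=2.410000, w=0.436650: f=-0.606943 → w ← 0.436650 + 0.51·(-0.606943) = 0.127109
x=2.920000, w=0.127109: f=-0.176681 → w ← 0.127109 + 0.51·(-0.176681) = 0.037001
x=3.430000, w=0.037001: f=-0.051432 → w ← 0.037001 + 0.51·(-0.051432) = 0.010771
x=3.940000, w=0.010771: f=-0.014972 → w ← 0.010771 + 0.51·(-0.014972) = 0.003135
w(4.45) ≈ 0.0031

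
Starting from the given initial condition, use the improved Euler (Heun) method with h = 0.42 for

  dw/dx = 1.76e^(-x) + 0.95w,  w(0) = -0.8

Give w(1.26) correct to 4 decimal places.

Heun: k1 = f(x_n, w_n); k2 = f(x_n + h, w_n + h·k1); w_{n+1} = w_n + (h/2)·(k1 + k2).
x=0.000000, w=-0.800000:
  k1 = f(0.000000, -0.800000) = 1.000000
  k2 = f(0.420000, -0.380000) = 0.795402
  w ← -0.800000 + (0.42/2)·(1.000000 + 0.795402) = -0.422965
x=0.420000, w=-0.422965:
  k1 = f(0.420000, -0.422965) = 0.754585
  k2 = f(0.840000, -0.106040) = 0.659073
  w ← -0.422965 + (0.42/2)·(0.754585 + 0.659073) = -0.126097
x=0.840000, w=-0.126097:
  k1 = f(0.840000, -0.126097) = 0.640018
  k2 = f(1.260000, 0.142710) = 0.634806
  w ← -0.126097 + (0.42/2)·(0.640018 + 0.634806) = 0.141616
w(1.26) ≈ 0.1416

0.1416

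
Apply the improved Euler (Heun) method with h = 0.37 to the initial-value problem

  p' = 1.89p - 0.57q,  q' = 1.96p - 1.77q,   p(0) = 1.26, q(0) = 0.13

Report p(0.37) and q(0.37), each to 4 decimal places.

Heun on (p,q): k1 = f(x_n, state_n); k2 = f(x_n + h, state_n + h·k1); state_{n+1} = state_n + (h/2)·(k1 + k2).
0.000000: (1.260000, 0.130000)
  k1 = (2.307300, 2.239500)
  predictor → (2.113701, 0.958615)
  k2 = (3.448484, 2.446105)
  → (2.324820, 0.996837)
(p(0.37), q(0.37)) ≈ (2.3248, 0.9968)

2.3248, 0.9968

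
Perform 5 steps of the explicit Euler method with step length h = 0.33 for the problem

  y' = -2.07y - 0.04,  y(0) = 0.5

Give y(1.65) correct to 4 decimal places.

Euler: y_{n+1} = y_n + h·f(t_n, y_n).
t=0.000000, y=0.500000: f=-1.075000 → y ← 0.500000 + 0.33·(-1.075000) = 0.145250
t=0.330000, y=0.145250: f=-0.340667 → y ← 0.145250 + 0.33·(-0.340667) = 0.032830
t=0.660000, y=0.032830: f=-0.107958 → y ← 0.032830 + 0.33·(-0.107958) = -0.002796
t=0.990000, y=-0.002796: f=-0.034212 → y ← -0.002796 + 0.33·(-0.034212) = -0.014086
t=1.320000, y=-0.014086: f=-0.010842 → y ← -0.014086 + 0.33·(-0.010842) = -0.017664
y(1.65) ≈ -0.0177

-0.0177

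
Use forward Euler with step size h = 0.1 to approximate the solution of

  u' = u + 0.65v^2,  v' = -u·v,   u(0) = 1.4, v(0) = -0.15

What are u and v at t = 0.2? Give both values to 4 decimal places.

1.6967, -0.1091

Euler on (u,v): u_{n+1} = u_n + h·u', v_{n+1} = v_n + h·v'.
0.000000: (1.400000, -0.150000); f=(1.414625, 0.210000) → (1.541462, -0.129000)
0.100000: (1.541462, -0.129000); f=(1.552279, 0.198849) → (1.696690, -0.109115)
(u(0.2), v(0.2)) ≈ (1.6967, -0.1091)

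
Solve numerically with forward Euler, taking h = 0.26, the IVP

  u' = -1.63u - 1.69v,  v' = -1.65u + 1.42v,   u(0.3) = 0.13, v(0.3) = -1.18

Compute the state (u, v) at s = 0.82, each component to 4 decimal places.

1.0763, -2.5431

Euler on (u,v): u_{n+1} = u_n + h·u', v_{n+1} = v_n + h·v'.
0.300000: (0.130000, -1.180000); f=(1.782300, -1.890100) → (0.593398, -1.671426)
0.560000: (0.593398, -1.671426); f=(1.857471, -3.352532) → (1.076341, -2.543084)
(u(0.82), v(0.82)) ≈ (1.0763, -2.5431)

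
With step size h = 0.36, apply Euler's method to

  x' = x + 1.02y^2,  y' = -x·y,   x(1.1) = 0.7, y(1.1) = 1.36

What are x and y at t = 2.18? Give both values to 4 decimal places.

Euler on (x,y): x_{n+1} = x_n + h·x', y_{n+1} = y_n + h·y'.
1.100000: (0.700000, 1.360000); f=(2.586592, -0.952000) → (1.631173, 1.017280)
1.460000: (1.631173, 1.017280); f=(2.686729, -1.659360) → (2.598396, 0.419910)
1.820000: (2.598396, 0.419910); f=(2.778247, -1.091093) → (3.598564, 0.027117)
(x(2.18), y(2.18)) ≈ (3.5986, 0.0271)

3.5986, 0.0271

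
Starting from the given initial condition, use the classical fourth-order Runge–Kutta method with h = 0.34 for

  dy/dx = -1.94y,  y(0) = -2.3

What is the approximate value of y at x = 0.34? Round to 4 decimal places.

-1.1914

RK4: k1 = f(x_n, y_n); k2 = f(x_n + h/2, y_n + (h/2)·k1); k3 = f(x_n + h/2, y_n + (h/2)·k2); k4 = f(x_n + h, y_n + h·k3); y_{n+1} = y_n + (h/6)·(k1 + 2k2 + 2k3 + k4).
x=0.000000, y=-2.300000:
  k1 = f(0.000000, -2.300000) = 4.462000
  k2 = f(0.170000, -1.541460) = 2.990432
  k3 = f(0.170000, -1.791626) = 3.475755
  k4 = f(0.340000, -1.118243) = 2.169392
  y ← -2.300000 + (0.34/6)·(k1 + 2k2 + 2k3 + k4) = -1.191387
y(0.34) ≈ -1.1914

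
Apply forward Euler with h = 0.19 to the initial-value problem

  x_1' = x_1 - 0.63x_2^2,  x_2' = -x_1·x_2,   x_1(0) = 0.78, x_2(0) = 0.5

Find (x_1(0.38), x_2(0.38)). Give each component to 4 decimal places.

1.0472, 0.3532

Euler on (x_1,x_2): x_1_{n+1} = x_1_n + h·x_1', x_2_{n+1} = x_2_n + h·x_2'.
0.000000: (0.780000, 0.500000); f=(0.622500, -0.390000) → (0.898275, 0.425900)
0.190000: (0.898275, 0.425900); f=(0.783999, -0.382575) → (1.047235, 0.353211)
(x_1(0.38), x_2(0.38)) ≈ (1.0472, 0.3532)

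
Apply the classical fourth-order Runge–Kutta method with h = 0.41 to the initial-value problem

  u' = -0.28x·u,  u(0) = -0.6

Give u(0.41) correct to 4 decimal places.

-0.5860

RK4: k1 = f(x_n, u_n); k2 = f(x_n + h/2, u_n + (h/2)·k1); k3 = f(x_n + h/2, u_n + (h/2)·k2); k4 = f(x_n + h, u_n + h·k3); u_{n+1} = u_n + (h/6)·(k1 + 2k2 + 2k3 + k4).
x=0.000000, u=-0.600000:
  k1 = f(0.000000, -0.600000) = 0.000000
  k2 = f(0.205000, -0.600000) = 0.034440
  k3 = f(0.205000, -0.592940) = 0.034035
  k4 = f(0.410000, -0.586046) = 0.067278
  u ← -0.600000 + (0.41/6)·(k1 + 2k2 + 2k3 + k4) = -0.586044
u(0.41) ≈ -0.5860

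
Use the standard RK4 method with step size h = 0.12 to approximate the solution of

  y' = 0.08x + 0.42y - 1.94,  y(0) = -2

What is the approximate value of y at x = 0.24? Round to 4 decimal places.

RK4: k1 = f(x_n, y_n); k2 = f(x_n + h/2, y_n + (h/2)·k1); k3 = f(x_n + h/2, y_n + (h/2)·k2); k4 = f(x_n + h, y_n + h·k3); y_{n+1} = y_n + (h/6)·(k1 + 2k2 + 2k3 + k4).
x=0.000000, y=-2.000000:
  k1 = f(0.000000, -2.000000) = -2.780000
  k2 = f(0.060000, -2.166800) = -2.845256
  k3 = f(0.060000, -2.170715) = -2.846900
  k4 = f(0.120000, -2.341628) = -2.913884
  y ← -2.000000 + (0.12/6)·(k1 + 2k2 + 2k3 + k4) = -2.341564
x=0.120000, y=-2.341564:
  k1 = f(0.120000, -2.341564) = -2.913857
  k2 = f(0.180000, -2.516395) = -2.982486
  k3 = f(0.180000, -2.520513) = -2.984216
  k4 = f(0.240000, -2.699670) = -3.054661
  y ← -2.341564 + (0.12/6)·(k1 + 2k2 + 2k3 + k4) = -2.699602
y(0.24) ≈ -2.6996

-2.6996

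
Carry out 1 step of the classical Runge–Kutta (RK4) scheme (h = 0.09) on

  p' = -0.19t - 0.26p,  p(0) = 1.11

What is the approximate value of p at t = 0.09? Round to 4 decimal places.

RK4: k1 = f(t_n, p_n); k2 = f(t_n + h/2, p_n + (h/2)·k1); k3 = f(t_n + h/2, p_n + (h/2)·k2); k4 = f(t_n + h, p_n + h·k3); p_{n+1} = p_n + (h/6)·(k1 + 2k2 + 2k3 + k4).
t=0.000000, p=1.110000:
  k1 = f(0.000000, 1.110000) = -0.288600
  k2 = f(0.045000, 1.097013) = -0.293773
  k3 = f(0.045000, 1.096780) = -0.293713
  k4 = f(0.090000, 1.083566) = -0.298827
  p ← 1.110000 + (0.09/6)·(k1 + 2k2 + 2k3 + k4) = 1.083564
p(0.09) ≈ 1.0836

1.0836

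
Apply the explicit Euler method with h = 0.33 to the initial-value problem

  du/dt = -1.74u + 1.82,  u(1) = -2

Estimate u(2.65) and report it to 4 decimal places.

1.0033

Euler: u_{n+1} = u_n + h·f(t_n, u_n).
t=1.000000, u=-2.000000: f=5.300000 → u ← -2.000000 + 0.33·5.300000 = -0.251000
t=1.330000, u=-0.251000: f=2.256740 → u ← -0.251000 + 0.33·2.256740 = 0.493724
t=1.660000, u=0.493724: f=0.960920 → u ← 0.493724 + 0.33·0.960920 = 0.810828
t=1.990000, u=0.810828: f=0.409160 → u ← 0.810828 + 0.33·0.409160 = 0.945850
t=2.320000, u=0.945850: f=0.174220 → u ← 0.945850 + 0.33·0.174220 = 1.003343
u(2.65) ≈ 1.0033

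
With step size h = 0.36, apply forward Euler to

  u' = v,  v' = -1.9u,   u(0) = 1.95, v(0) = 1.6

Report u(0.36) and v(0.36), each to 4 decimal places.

Euler on (u,v): u_{n+1} = u_n + h·u', v_{n+1} = v_n + h·v'.
0.000000: (1.950000, 1.600000); f=(1.600000, -3.705000) → (2.526000, 0.266200)
(u(0.36), v(0.36)) ≈ (2.5260, 0.2662)

2.5260, 0.2662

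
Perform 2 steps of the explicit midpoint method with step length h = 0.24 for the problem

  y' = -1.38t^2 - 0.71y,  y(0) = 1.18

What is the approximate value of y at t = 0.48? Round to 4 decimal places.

Midpoint: k1 = f(t_n, y_n); k2 = f(t_n + h/2, y_n + (h/2)·k1); y_{n+1} = y_n + h·k2.
t=0.000000, y=1.180000:
  k1 = f(0.000000, 1.180000) = -0.837800
  k2 = f(0.120000, 1.079464) = -0.786291
  y ← 1.180000 + 0.24·(-0.786291) = 0.991290
t=0.240000, y=0.991290:
  k1 = f(0.240000, 0.991290) = -0.783304
  k2 = f(0.360000, 0.897294) = -0.815926
  y ← 0.991290 + 0.24·(-0.815926) = 0.795468
y(0.48) ≈ 0.7955

0.7955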